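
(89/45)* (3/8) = 89/120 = 0.74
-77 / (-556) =77 / 556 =0.14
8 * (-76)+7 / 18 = -10937 / 18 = -607.61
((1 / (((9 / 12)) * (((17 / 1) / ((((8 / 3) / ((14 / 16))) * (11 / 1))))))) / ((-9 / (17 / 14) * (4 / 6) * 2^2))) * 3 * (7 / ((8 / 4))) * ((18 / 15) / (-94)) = 88 / 4935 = 0.02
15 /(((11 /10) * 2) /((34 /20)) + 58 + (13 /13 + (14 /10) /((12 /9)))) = 5100 /20857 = 0.24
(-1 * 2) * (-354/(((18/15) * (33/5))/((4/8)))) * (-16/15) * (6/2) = -4720/33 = -143.03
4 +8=12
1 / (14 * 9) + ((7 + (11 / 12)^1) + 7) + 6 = 20.92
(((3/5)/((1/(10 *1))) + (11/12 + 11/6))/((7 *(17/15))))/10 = 15/136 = 0.11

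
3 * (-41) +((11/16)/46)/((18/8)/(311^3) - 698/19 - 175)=-995913660296861/8096854380264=-123.00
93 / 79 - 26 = -24.82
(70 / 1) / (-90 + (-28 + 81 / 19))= -1330 / 2161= -0.62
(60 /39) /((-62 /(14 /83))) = -140 /33449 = -0.00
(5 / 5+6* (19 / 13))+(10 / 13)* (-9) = 37 / 13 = 2.85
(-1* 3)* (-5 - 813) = 2454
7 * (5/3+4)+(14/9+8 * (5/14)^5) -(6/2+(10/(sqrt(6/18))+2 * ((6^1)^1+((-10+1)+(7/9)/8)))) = 6666805/151263 -10 * sqrt(3) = 26.75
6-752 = -746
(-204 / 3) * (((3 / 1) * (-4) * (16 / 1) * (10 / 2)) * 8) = 522240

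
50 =50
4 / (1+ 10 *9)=0.04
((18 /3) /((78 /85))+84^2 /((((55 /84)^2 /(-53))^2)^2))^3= 4476972938018077473705593000000000000.00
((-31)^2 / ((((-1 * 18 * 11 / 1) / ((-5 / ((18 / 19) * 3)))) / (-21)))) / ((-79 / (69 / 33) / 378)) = 102889465 / 57354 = 1793.94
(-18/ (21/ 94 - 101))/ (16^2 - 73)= 564/ 577853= 0.00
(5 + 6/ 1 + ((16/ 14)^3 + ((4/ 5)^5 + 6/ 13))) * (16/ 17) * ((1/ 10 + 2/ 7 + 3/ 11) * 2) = 115487043984/ 7015421875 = 16.46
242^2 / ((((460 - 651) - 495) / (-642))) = 18799044 / 343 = 54807.71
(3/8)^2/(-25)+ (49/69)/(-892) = -158083/24619200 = -0.01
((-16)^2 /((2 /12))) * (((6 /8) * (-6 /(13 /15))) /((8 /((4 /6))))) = -8640 /13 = -664.62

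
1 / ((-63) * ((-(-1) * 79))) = -1 / 4977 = -0.00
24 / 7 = 3.43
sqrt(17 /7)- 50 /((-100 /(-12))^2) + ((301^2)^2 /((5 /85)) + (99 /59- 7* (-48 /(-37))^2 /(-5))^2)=sqrt(119) /7 + 22759663252054939316336 /163098861025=139545200434.11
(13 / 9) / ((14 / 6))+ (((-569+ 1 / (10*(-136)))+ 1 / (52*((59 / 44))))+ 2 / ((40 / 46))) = -12399999571 / 21905520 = -566.07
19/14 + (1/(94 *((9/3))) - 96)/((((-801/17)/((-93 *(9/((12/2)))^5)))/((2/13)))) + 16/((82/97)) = -100420310181/499416736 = -201.08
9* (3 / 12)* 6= 27 / 2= 13.50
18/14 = 9/7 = 1.29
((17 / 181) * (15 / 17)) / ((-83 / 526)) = -7890 / 15023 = -0.53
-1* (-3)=3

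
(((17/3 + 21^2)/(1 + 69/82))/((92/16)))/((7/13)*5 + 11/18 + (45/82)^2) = 115257966720/9848563223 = 11.70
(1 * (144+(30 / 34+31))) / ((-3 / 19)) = -56810 / 51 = -1113.92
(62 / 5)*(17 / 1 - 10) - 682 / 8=31 / 20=1.55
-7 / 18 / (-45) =7 / 810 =0.01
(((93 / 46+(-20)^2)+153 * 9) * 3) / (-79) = -245505 / 3634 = -67.56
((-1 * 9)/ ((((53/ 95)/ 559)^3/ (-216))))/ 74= 145570208636911500/ 5508449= 26426714423.05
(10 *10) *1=100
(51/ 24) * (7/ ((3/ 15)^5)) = 371875/ 8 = 46484.38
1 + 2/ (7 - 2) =7/ 5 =1.40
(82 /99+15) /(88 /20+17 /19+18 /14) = 1042055 /433224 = 2.41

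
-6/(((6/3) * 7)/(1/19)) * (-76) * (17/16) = 1.82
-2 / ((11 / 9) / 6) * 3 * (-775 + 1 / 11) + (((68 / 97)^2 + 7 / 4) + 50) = 22876.84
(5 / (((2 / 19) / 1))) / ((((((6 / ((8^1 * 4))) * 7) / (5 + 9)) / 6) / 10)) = 30400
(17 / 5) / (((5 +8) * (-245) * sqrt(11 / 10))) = -17 * sqrt(110) / 175175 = -0.00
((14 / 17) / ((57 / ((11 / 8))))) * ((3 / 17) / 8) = 77 / 175712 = 0.00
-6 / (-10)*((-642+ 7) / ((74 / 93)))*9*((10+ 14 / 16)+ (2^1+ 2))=-37948743 / 592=-64102.61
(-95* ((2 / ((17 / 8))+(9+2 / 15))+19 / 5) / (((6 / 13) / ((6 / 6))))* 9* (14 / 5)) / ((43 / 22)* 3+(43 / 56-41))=3768196432 / 1799535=2093.98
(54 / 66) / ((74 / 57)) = 513 / 814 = 0.63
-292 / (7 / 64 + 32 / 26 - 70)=242944 / 57125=4.25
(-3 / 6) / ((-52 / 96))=12 / 13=0.92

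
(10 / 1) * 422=4220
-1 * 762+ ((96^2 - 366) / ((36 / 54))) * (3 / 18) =2901 / 2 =1450.50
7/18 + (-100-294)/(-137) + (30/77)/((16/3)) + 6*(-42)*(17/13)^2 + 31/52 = -427.00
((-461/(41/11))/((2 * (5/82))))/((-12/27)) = 45639/20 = 2281.95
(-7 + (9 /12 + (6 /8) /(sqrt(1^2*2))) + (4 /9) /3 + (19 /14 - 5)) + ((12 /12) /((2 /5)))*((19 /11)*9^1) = 3*sqrt(2) /8 + 242153 /8316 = 29.65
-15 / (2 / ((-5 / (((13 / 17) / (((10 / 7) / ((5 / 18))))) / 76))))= 1744200 / 91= 19167.03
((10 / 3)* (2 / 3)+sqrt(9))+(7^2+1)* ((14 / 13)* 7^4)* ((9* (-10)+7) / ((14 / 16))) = -1434836989 / 117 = -12263564.01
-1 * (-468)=468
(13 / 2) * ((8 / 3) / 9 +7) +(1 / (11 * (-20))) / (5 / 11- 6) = 1562237 / 32940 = 47.43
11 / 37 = 0.30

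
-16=-16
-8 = -8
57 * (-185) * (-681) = 7181145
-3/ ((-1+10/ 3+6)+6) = -9/ 43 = -0.21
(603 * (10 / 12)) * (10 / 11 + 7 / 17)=248235 / 374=663.73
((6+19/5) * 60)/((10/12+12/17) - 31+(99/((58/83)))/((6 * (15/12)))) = -8696520/156347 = -55.62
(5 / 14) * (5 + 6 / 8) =115 / 56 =2.05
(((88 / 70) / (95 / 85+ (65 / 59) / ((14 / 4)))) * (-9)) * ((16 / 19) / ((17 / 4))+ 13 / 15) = -8.41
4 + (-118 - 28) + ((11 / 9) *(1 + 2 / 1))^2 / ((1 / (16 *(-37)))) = -72910 / 9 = -8101.11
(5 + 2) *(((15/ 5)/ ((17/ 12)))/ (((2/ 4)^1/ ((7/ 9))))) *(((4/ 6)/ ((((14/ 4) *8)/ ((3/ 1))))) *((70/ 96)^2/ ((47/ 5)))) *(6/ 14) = 6125/ 153408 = 0.04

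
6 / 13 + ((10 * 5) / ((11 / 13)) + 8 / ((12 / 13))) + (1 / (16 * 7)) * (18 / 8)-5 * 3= 53.24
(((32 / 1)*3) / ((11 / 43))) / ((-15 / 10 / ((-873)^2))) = -2097379008 / 11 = -190670818.91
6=6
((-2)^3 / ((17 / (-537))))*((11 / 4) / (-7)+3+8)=318978 / 119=2680.49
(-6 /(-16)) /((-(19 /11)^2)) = -363 /2888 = -0.13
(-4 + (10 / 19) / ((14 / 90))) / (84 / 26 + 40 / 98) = -3731 / 22021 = -0.17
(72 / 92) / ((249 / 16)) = 96 / 1909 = 0.05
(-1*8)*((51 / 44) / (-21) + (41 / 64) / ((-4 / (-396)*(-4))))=127.29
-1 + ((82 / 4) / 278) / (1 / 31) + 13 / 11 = 15093 / 6116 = 2.47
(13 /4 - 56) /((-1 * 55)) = 211 /220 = 0.96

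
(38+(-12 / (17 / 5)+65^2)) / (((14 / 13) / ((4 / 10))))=941343 / 595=1582.09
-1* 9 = -9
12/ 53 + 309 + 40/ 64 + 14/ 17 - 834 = -3772127/ 7208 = -523.33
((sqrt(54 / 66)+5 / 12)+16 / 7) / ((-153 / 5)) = -1135 / 12852 - 5 * sqrt(11) / 561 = -0.12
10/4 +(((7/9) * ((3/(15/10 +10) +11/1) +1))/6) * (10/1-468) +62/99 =-3300767/4554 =-724.81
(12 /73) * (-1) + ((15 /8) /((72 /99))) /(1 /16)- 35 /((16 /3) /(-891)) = 6877503 /1168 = 5888.27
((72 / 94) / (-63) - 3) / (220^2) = -991 / 15923600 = -0.00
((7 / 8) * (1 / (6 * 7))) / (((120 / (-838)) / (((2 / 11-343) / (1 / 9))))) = 1580049 / 3520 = 448.88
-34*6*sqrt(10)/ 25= -204*sqrt(10)/ 25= -25.80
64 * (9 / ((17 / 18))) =10368 / 17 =609.88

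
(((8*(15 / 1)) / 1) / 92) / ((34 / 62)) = 930 / 391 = 2.38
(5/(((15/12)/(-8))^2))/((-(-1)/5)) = 1024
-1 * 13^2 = -169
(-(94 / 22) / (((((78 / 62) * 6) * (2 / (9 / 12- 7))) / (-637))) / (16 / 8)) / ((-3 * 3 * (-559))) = -1784825 / 15938208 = -0.11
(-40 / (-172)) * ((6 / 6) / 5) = 2 / 43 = 0.05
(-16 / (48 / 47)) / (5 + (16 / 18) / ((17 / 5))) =-2397 / 805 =-2.98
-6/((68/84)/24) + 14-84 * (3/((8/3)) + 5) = -23065/34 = -678.38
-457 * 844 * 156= -60170448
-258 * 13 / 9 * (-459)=171054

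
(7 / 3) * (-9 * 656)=-13776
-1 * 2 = -2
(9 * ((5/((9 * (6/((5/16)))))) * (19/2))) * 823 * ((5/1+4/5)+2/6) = 1798255/144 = 12487.88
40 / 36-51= -449 / 9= -49.89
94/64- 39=-1201/32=-37.53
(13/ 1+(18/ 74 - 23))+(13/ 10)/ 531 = -1916429/ 196470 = -9.75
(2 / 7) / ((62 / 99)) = 99 / 217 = 0.46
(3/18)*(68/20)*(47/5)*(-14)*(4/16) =-18.64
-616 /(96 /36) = -231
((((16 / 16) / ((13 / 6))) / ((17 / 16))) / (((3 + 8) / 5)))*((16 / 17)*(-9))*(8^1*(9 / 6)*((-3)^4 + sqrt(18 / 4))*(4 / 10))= -26873856 / 41327- 497664*sqrt(2) / 41327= -667.30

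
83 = 83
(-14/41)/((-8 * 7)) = 1/164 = 0.01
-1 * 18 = -18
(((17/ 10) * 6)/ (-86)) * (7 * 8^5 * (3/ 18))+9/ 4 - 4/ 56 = -27282629/ 6020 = -4532.00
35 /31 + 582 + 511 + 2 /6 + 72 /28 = 714169 /651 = 1097.03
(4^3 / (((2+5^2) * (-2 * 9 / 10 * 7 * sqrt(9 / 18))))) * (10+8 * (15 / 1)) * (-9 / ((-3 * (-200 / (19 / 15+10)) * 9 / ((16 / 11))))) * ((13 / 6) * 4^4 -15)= 910577408 * sqrt(2) / 2525985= 509.80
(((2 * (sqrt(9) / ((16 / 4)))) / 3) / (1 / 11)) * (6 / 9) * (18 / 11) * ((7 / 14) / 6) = 0.50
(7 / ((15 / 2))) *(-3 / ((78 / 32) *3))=-224 / 585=-0.38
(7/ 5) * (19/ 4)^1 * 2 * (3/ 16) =399/ 160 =2.49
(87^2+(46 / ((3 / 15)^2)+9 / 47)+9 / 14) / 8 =5737651 / 5264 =1089.98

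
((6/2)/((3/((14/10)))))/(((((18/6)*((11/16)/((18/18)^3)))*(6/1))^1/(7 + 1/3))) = 0.83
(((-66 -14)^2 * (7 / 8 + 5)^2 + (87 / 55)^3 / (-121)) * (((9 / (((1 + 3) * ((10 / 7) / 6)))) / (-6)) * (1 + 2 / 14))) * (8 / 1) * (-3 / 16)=120069542132919 / 201313750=596429.91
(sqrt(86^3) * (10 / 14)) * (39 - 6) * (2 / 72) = 2365 * sqrt(86) / 42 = 522.19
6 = 6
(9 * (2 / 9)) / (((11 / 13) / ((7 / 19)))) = 182 / 209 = 0.87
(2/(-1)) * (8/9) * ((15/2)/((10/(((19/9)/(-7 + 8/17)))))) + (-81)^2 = 6561.43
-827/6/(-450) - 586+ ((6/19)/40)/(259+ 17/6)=-585.69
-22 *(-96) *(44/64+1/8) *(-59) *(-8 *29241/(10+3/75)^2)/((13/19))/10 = 2163424626000/63001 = 34339528.36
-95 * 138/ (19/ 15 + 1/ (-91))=-8947575/ 857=-10440.58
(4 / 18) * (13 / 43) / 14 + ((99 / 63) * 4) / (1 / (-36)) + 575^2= 895050130 / 2709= 330398.72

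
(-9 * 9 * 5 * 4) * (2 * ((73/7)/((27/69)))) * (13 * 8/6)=-10476960/7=-1496708.57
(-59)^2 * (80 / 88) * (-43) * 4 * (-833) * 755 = 342319577981.82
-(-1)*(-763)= -763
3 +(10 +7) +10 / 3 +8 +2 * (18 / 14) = 712 / 21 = 33.90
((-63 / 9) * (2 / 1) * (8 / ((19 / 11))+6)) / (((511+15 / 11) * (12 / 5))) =-38885 / 321252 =-0.12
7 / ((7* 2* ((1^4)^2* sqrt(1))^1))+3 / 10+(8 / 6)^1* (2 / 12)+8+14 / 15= 448 / 45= 9.96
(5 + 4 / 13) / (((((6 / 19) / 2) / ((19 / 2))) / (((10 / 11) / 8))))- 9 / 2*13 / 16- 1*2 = 140177 / 4576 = 30.63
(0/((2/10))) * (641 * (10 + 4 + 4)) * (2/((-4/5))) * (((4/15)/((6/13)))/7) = 0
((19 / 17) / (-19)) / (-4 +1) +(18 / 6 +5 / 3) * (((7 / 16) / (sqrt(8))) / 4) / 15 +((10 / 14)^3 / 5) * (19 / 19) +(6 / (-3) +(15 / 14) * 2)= 49 * sqrt(2) / 5760 +4117 / 17493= 0.25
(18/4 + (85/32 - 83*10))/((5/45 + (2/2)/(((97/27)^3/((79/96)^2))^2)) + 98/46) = -148770916708830356865024/405312149695963923479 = -367.05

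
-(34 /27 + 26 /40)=-1031 /540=-1.91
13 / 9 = 1.44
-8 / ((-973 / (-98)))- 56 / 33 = -11480 / 4587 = -2.50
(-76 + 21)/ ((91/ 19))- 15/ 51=-11.78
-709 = -709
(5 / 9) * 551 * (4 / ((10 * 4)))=551 / 18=30.61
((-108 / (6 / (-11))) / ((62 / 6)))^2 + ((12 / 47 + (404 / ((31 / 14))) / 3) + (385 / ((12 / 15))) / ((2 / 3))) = 1246720387 / 1084008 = 1150.10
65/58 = 1.12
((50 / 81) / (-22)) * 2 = -50 / 891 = -0.06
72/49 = 1.47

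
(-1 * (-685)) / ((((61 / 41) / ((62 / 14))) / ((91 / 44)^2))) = 1029961205 / 118096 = 8721.39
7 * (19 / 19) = 7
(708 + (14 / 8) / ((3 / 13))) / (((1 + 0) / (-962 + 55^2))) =17714981 / 12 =1476248.42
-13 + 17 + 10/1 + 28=42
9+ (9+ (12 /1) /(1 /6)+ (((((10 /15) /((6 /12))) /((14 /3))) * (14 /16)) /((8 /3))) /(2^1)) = 5763 /64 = 90.05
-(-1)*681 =681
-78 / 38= -39 / 19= -2.05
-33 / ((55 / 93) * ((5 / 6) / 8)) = -535.68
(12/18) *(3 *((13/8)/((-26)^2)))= 1/208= 0.00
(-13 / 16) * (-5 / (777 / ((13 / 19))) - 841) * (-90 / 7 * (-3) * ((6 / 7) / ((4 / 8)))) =10894818870 / 241129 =45182.53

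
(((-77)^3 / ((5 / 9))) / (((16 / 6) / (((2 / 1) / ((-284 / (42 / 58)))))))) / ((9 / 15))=86284737 / 32944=2619.13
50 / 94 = 25 / 47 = 0.53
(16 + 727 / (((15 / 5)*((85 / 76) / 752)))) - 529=41418689 / 255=162426.23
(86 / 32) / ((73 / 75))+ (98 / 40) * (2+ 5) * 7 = 717217 / 5840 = 122.81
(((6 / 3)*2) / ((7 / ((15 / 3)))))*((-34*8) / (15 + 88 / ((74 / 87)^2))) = -7447360 / 1309371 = -5.69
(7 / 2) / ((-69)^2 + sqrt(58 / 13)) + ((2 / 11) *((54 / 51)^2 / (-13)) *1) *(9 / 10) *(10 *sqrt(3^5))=-52488 *sqrt(3) / 41327-7 *sqrt(754) / 589345030 + 433251 / 589345030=-2.20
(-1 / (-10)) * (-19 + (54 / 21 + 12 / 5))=-491 / 350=-1.40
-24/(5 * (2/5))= -12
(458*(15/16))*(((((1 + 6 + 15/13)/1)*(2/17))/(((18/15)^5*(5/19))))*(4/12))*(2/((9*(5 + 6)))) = 4.24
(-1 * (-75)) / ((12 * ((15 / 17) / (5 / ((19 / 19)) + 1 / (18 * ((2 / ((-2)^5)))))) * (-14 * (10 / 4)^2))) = -629 / 1890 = -0.33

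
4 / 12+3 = 10 / 3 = 3.33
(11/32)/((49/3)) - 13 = -12.98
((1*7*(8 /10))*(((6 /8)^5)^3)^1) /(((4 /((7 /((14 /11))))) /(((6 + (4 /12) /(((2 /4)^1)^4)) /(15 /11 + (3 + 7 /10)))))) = 68869970631 /299037097984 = 0.23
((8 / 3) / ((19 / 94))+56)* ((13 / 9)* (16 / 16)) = 99.95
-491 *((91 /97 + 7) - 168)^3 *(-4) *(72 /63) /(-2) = 4200318085083008 /912673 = 4602215782.74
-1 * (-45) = 45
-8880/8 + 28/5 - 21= -5627/5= -1125.40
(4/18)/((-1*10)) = -1/45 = -0.02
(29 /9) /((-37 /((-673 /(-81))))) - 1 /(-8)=-129163 /215784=-0.60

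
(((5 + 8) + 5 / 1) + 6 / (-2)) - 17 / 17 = 14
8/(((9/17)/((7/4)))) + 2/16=1913/72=26.57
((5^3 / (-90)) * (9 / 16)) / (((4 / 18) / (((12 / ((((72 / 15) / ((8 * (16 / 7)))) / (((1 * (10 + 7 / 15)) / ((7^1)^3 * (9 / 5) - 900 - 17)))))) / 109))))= 58875 / 1142974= 0.05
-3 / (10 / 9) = -27 / 10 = -2.70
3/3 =1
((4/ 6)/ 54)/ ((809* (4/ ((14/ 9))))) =7/ 1179522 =0.00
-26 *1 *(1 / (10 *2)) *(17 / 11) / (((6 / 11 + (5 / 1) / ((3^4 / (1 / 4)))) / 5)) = -35802 / 1999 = -17.91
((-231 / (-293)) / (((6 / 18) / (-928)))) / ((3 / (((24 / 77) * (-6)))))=400896 / 293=1368.25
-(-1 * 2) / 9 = 2 / 9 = 0.22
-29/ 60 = -0.48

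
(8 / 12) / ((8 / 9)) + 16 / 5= 79 / 20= 3.95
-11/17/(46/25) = -275/782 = -0.35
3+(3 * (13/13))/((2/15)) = 51/2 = 25.50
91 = 91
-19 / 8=-2.38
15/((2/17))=127.50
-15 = -15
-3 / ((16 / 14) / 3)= -63 / 8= -7.88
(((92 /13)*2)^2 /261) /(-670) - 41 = -605854043 /14776515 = -41.00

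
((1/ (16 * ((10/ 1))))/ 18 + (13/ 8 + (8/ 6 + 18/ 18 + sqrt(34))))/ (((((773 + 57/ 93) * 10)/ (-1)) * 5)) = -31 * sqrt(34)/ 1199100 - 353431/ 3453408000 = -0.00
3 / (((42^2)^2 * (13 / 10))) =5 / 6742008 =0.00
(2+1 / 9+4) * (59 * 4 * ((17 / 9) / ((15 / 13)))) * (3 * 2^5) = 18358912 / 81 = 226653.23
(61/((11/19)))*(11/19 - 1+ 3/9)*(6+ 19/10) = -4819/66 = -73.02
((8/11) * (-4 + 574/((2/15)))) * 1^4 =3128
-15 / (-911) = 15 / 911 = 0.02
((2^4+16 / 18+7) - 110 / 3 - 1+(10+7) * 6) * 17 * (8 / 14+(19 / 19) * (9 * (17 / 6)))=2463385 / 63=39101.35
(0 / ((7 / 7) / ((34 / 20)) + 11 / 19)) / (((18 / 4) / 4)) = 0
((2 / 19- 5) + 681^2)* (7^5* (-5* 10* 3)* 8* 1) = -177711154034400 / 19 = -9353218633389.47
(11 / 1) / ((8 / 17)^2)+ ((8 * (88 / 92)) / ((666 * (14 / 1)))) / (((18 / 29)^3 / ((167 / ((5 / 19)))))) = 648478201459 / 12506840640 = 51.85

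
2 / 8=0.25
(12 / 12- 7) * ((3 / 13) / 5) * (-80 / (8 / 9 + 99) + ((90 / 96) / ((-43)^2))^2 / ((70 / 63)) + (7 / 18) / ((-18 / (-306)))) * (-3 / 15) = 0.32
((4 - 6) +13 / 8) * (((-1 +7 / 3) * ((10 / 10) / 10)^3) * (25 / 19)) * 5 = -1 / 304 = -0.00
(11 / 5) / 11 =1 / 5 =0.20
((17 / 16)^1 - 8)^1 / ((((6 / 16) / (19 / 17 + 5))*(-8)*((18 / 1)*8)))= 481 / 4896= 0.10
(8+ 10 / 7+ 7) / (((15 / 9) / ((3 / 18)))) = 23 / 14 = 1.64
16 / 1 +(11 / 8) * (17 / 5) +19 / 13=11511 / 520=22.14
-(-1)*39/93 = 13/31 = 0.42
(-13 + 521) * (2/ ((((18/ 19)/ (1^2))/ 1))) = 9652/ 9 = 1072.44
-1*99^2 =-9801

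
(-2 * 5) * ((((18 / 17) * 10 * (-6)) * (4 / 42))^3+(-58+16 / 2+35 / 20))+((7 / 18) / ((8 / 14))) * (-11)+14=328071323231 / 121331448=2703.93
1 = 1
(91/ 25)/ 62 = 91/ 1550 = 0.06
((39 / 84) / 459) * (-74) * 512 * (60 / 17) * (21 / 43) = -2462720 / 37281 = -66.06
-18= -18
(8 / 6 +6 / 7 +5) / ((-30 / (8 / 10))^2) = 604 / 118125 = 0.01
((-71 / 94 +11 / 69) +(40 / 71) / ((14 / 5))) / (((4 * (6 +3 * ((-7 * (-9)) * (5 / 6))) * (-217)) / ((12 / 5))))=0.00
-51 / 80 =-0.64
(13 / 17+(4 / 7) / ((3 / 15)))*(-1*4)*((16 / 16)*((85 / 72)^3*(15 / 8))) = -77849375 / 1741824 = -44.69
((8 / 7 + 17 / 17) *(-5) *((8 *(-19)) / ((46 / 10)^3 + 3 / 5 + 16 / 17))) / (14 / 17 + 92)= 34318750 / 193409937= 0.18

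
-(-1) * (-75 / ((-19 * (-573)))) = -25 / 3629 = -0.01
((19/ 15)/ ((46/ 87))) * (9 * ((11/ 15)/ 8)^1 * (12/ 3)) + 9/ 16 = 77907/ 9200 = 8.47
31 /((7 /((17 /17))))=31 /7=4.43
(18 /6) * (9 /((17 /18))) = 486 /17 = 28.59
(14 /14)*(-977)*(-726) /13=709302 /13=54561.69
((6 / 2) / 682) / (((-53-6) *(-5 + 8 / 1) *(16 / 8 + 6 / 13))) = -13 / 1287616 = -0.00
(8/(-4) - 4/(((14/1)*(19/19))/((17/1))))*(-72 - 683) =36240/7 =5177.14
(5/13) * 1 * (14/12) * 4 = 70/39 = 1.79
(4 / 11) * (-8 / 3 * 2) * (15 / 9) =-320 / 99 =-3.23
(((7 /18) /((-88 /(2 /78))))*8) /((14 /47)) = -0.00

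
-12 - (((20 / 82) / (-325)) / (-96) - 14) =255839 / 127920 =2.00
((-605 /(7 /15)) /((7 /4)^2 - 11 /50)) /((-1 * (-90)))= -121000 /23877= -5.07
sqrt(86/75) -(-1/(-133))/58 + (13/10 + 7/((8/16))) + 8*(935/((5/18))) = sqrt(258)/15 + 519601538/19285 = 26944.37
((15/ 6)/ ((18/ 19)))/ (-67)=-95/ 2412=-0.04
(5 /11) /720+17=26929 /1584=17.00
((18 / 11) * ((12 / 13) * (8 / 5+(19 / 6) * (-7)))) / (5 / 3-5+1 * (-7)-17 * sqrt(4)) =66636 / 95095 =0.70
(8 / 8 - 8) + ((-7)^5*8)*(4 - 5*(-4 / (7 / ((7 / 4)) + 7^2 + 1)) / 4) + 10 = -14857307 / 27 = -550270.63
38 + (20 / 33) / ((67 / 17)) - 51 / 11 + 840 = 175577 / 201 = 873.52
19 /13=1.46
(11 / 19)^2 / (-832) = -121 / 300352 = -0.00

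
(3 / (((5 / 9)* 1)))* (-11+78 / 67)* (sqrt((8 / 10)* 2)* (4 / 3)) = -47448* sqrt(10) / 1675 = -89.58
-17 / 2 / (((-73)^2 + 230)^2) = -0.00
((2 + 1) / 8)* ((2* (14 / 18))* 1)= 7 / 12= 0.58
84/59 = 1.42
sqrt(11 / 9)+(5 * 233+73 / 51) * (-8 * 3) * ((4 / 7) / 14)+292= -708572 / 833+sqrt(11) / 3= -849.52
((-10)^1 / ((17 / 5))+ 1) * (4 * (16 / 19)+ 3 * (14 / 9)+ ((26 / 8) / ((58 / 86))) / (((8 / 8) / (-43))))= 14486791 / 37468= 386.64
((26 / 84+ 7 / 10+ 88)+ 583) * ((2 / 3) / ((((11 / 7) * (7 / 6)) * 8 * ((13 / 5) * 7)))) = 70561 / 42042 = 1.68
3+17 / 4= 29 / 4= 7.25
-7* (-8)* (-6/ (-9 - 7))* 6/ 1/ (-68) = -63/ 34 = -1.85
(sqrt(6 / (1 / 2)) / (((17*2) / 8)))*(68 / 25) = 32*sqrt(3) / 25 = 2.22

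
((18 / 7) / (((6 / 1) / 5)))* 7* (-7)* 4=-420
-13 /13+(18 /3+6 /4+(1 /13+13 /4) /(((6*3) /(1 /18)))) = 6.51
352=352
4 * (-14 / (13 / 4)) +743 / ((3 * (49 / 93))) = 288453 / 637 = 452.83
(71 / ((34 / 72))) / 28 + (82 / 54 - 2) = 15706 / 3213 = 4.89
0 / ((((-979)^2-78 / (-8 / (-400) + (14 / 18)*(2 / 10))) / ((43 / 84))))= 0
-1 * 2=-2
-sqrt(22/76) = -0.54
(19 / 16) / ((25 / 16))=19 / 25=0.76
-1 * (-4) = 4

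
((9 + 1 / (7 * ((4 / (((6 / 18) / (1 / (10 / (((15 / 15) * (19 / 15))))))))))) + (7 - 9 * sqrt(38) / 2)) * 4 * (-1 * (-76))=34248 / 7 - 1368 * sqrt(38)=-3540.35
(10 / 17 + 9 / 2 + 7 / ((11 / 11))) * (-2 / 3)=-137 / 17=-8.06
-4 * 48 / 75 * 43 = -2752 / 25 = -110.08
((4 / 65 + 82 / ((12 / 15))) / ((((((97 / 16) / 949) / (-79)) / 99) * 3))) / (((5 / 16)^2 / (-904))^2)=-1087172726724287791104 / 303125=-3586549201564660.75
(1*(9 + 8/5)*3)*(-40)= -1272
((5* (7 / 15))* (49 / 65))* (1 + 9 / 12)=2401 / 780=3.08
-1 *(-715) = 715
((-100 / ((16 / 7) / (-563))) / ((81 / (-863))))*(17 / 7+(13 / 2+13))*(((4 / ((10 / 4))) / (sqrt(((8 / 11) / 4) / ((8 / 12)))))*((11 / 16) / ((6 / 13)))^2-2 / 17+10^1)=-26103312025 / 459-15251046502835*sqrt(33) / 2239488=-95990774.19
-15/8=-1.88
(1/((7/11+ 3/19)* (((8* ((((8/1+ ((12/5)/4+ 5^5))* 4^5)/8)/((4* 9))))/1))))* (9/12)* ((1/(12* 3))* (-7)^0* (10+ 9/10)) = 68343/21306474496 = 0.00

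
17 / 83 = 0.20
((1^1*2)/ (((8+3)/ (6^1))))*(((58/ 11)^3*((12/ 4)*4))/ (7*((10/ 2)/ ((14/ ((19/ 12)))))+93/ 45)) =1123845120/ 3528481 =318.51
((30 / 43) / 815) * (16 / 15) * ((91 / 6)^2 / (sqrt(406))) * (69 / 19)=108836 * sqrt(406) / 57929385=0.04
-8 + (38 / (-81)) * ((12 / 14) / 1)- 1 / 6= -3239 / 378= -8.57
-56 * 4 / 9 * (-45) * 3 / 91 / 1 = 480 / 13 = 36.92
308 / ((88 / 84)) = 294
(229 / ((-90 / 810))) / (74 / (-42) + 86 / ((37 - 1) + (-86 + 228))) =1611.72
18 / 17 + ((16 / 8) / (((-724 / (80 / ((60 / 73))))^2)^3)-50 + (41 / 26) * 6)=-223647621230378857787 / 5664886999947692829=-39.48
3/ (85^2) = 3/ 7225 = 0.00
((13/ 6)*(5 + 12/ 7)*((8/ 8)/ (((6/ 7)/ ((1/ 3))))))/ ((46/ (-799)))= -488189/ 4968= -98.27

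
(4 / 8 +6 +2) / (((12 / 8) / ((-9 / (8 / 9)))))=-459 / 8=-57.38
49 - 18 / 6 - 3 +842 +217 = 1102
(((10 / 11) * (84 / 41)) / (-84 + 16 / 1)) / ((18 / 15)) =-175 / 7667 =-0.02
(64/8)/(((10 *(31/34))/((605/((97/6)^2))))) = 592416/291679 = 2.03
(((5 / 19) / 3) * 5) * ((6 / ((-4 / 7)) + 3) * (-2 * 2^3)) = 1000 / 19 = 52.63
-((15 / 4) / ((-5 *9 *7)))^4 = -1 / 49787136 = -0.00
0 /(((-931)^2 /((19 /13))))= 0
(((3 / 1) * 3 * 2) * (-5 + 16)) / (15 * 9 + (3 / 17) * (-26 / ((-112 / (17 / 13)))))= 3696 / 2521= 1.47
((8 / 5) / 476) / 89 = 2 / 52955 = 0.00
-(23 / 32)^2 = -529 / 1024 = -0.52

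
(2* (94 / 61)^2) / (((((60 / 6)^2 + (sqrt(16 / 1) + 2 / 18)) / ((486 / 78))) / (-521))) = -6711984648 / 45325501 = -148.08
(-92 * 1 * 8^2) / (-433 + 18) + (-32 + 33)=15.19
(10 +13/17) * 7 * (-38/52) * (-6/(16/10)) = 365085/1768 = 206.50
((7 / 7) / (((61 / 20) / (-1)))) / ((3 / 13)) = -260 / 183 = -1.42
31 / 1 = 31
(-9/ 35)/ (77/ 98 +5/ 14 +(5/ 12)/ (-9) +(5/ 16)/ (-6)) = -7776/ 31585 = -0.25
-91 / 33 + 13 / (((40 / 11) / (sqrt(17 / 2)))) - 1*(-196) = 143*sqrt(34) / 80 + 6377 / 33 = 203.67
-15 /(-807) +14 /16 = 1923 /2152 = 0.89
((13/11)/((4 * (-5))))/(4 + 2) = -13/1320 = -0.01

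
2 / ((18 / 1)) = 1 / 9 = 0.11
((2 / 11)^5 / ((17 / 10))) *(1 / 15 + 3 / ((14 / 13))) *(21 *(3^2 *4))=690048 / 2737867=0.25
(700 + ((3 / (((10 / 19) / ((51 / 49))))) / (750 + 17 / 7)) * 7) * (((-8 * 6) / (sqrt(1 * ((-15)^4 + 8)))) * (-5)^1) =884925768 * sqrt(50633) / 266684011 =746.67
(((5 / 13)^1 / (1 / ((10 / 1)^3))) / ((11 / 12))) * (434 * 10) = 260400000 / 143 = 1820979.02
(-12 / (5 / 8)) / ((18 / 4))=-64 / 15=-4.27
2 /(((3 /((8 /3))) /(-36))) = -64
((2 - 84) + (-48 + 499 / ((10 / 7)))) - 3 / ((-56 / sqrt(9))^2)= 3438489 / 15680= 219.29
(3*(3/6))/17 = 3/34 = 0.09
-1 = -1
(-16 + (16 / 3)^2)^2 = 12544 / 81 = 154.86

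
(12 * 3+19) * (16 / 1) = 880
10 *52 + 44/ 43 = 22404/ 43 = 521.02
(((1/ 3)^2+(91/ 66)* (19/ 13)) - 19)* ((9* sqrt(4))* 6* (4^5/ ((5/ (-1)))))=20527104/ 55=373220.07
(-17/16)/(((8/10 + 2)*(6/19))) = -1615/1344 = -1.20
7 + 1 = 8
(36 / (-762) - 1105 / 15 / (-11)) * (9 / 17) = 83607 / 23749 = 3.52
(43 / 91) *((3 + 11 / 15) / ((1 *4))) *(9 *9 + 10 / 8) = 14147 / 390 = 36.27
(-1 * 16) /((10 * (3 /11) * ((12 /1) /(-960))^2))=-112640 /3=-37546.67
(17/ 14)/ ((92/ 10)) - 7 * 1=-4423/ 644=-6.87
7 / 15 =0.47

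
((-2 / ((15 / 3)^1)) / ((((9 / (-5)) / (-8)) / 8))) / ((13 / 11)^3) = -8.62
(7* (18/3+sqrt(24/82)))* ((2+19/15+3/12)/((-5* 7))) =-211/50 - 211* sqrt(123)/6150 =-4.60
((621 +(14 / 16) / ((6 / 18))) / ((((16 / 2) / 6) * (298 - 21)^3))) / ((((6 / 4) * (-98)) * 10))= -4989 / 333261669440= -0.00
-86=-86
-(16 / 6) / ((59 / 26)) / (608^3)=-13 / 2486360064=-0.00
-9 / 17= -0.53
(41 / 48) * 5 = 205 / 48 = 4.27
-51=-51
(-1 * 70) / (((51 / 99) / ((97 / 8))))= -112035 / 68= -1647.57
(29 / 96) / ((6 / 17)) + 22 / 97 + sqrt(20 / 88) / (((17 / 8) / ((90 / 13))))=60493 / 55872 + 360 * sqrt(110) / 2431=2.64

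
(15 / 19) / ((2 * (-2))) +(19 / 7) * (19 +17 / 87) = 2402345 / 46284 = 51.90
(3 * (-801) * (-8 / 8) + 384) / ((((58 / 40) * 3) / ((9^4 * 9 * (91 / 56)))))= 3565673865 / 58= 61477135.60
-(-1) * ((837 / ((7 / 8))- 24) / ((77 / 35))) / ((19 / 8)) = 261120 / 1463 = 178.48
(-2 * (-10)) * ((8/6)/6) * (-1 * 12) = -160/3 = -53.33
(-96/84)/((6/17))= -68/21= -3.24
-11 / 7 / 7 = -11 / 49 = -0.22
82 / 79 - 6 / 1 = -392 / 79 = -4.96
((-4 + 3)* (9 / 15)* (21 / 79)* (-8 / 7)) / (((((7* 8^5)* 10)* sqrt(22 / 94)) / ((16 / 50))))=9* sqrt(517) / 3893120000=0.00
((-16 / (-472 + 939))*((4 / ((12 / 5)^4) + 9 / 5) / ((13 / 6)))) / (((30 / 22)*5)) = -547591 / 122937750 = -0.00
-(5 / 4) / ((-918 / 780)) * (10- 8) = 2.12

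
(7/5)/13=7/65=0.11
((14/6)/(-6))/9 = -7/162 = -0.04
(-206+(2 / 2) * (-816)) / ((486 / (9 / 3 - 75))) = 4088 / 27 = 151.41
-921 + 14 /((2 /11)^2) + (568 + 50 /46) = 3293 /46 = 71.59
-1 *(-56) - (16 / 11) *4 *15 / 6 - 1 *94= -578 / 11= -52.55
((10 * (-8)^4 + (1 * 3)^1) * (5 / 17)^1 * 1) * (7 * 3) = 4301115 / 17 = 253006.76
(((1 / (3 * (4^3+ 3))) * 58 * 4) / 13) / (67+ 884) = 232 / 2484963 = 0.00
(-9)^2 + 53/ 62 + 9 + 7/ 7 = 5695/ 62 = 91.85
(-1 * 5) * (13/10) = -6.50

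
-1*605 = -605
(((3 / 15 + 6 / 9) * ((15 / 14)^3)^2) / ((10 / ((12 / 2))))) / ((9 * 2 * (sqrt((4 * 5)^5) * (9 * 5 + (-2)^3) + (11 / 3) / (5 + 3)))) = -21718125 / 4749896348239431536 + 87662250000 * sqrt(5) / 296868521764964471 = 0.00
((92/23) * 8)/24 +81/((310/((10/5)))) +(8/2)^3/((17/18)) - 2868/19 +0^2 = -12214871/150195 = -81.33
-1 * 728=-728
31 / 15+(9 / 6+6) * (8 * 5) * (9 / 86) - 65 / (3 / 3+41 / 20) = 478063 / 39345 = 12.15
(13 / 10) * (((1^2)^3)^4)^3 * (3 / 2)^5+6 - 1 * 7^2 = -10601 / 320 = -33.13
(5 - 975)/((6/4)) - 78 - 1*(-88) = -1910/3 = -636.67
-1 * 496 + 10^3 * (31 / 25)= 744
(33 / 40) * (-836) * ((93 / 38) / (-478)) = 33759 / 9560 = 3.53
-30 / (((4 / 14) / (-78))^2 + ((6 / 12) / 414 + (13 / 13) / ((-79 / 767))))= 5416767720 / 1752800963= 3.09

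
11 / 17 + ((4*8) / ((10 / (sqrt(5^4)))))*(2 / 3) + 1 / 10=27581 / 510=54.08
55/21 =2.62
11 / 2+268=547 / 2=273.50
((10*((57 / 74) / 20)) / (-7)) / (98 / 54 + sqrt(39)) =567 / 202760 - 2187*sqrt(39) / 1419320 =-0.01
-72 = -72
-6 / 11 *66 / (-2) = 18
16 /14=1.14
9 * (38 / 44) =171 / 22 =7.77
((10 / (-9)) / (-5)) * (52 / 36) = 26 / 81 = 0.32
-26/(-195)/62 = 1/465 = 0.00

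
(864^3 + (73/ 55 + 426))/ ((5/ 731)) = 25931138312213/ 275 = 94295048408.05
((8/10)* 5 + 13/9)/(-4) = -49/36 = -1.36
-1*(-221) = 221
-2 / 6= -1 / 3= -0.33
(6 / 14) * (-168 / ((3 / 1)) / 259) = -24 / 259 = -0.09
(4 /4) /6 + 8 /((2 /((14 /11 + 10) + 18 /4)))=4175 /66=63.26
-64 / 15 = -4.27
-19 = -19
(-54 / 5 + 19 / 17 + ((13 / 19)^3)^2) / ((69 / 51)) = -38308481298 / 5410276315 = -7.08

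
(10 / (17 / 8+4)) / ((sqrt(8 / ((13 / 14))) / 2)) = 40 * sqrt(91) / 343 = 1.11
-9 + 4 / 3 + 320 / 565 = -2407 / 339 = -7.10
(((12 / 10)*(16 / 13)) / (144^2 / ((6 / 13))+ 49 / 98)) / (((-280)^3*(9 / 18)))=-3 / 1001680907500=-0.00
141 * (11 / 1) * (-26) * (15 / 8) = -302445 / 4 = -75611.25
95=95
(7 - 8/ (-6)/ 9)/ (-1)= -193/ 27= -7.15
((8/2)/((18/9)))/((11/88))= 16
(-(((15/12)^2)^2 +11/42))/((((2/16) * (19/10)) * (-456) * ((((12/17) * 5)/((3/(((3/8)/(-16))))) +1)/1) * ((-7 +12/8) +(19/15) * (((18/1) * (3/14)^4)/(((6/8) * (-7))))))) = -14829836525/3182810046408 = -0.00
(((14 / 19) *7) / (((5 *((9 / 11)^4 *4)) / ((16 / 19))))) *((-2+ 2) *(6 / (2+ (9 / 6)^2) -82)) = 0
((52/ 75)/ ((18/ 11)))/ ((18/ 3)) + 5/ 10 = 2311/ 4050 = 0.57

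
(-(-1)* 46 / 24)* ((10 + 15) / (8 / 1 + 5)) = 575 / 156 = 3.69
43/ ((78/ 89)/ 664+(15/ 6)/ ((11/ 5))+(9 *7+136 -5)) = 13976204/ 63425211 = 0.22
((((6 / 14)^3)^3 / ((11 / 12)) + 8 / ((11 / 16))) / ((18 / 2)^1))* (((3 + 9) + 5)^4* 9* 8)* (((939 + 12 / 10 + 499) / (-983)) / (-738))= 1774030083287953984 / 115007693477985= 15425.32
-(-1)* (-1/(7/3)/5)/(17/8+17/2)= -24/2975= -0.01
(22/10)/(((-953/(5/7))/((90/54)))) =-55/20013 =-0.00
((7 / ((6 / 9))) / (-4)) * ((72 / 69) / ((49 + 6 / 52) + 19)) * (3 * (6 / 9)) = -468 / 5819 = -0.08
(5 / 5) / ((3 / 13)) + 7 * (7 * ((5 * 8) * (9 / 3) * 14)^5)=1967268977049600013 / 3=655756325683200004.33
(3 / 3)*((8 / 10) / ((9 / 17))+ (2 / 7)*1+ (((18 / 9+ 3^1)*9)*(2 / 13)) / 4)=28891 / 8190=3.53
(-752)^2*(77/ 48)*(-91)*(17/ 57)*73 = -307340361328/ 171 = -1797312054.55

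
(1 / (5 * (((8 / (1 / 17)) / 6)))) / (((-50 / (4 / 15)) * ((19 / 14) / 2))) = -14 / 201875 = -0.00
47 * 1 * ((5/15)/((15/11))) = 517/45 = 11.49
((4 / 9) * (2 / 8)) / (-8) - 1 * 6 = -433 / 72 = -6.01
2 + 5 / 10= 5 / 2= 2.50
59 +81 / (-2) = 37 / 2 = 18.50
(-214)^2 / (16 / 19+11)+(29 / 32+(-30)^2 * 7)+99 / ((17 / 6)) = 10203.07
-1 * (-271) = 271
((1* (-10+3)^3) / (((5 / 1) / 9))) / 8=-3087 / 40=-77.18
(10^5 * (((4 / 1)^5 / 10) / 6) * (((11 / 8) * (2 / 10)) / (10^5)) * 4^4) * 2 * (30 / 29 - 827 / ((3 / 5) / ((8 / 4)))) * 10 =-17282760704 / 261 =-66217473.96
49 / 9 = 5.44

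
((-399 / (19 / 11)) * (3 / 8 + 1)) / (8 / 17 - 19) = 2057 / 120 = 17.14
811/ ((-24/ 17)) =-13787/ 24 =-574.46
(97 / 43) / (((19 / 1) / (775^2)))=71310.43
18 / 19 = 0.95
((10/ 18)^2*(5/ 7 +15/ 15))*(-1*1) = -100/ 189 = -0.53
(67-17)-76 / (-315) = 15826 / 315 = 50.24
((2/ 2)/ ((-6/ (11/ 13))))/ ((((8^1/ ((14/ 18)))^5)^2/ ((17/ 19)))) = -52822871563/ 5548469051569490362368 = -0.00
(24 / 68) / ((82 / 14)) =42 / 697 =0.06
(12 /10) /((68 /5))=3 /34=0.09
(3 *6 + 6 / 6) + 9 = 28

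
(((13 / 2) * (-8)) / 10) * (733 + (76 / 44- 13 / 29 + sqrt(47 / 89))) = -1218022 / 319- 26 * sqrt(4183) / 445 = -3822.03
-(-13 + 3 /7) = 88 /7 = 12.57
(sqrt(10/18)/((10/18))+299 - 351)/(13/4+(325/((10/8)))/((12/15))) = -16/101+12*sqrt(5)/6565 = -0.15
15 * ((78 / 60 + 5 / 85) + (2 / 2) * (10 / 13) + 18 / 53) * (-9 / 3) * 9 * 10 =-117060795 / 11713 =-9994.09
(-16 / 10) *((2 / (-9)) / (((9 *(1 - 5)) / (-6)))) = 0.06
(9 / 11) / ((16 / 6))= 27 / 88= 0.31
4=4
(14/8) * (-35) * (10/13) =-1225/26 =-47.12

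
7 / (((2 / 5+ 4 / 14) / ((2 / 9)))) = 245 / 108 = 2.27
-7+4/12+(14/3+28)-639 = -613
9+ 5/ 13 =122/ 13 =9.38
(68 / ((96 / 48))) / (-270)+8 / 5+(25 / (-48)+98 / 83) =382577 / 179280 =2.13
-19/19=-1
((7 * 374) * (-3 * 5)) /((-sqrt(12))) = 6545 * sqrt(3) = 11336.27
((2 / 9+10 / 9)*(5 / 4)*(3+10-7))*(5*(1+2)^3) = 1350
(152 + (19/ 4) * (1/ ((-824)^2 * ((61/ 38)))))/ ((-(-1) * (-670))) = -2518186261/ 11099899648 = -0.23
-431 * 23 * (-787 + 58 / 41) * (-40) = -12771512680 / 41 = -311500309.27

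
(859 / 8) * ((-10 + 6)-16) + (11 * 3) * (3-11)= -4823 / 2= -2411.50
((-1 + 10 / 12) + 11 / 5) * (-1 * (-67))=4087 / 30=136.23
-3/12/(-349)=1/1396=0.00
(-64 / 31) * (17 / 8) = -136 / 31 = -4.39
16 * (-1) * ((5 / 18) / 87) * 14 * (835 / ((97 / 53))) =-24782800 / 75951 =-326.30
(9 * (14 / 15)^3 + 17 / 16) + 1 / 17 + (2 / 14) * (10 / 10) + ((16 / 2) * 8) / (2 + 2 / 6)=25711201 / 714000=36.01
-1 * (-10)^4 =-10000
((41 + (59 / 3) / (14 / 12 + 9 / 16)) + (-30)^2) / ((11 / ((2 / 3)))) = 52698 / 913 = 57.72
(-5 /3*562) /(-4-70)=1405 /111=12.66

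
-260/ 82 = -130/ 41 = -3.17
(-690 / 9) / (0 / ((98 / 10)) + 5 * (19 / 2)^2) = -184 / 1083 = -0.17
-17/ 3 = -5.67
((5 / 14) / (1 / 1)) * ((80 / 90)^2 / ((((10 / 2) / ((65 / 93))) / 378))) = 4160 / 279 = 14.91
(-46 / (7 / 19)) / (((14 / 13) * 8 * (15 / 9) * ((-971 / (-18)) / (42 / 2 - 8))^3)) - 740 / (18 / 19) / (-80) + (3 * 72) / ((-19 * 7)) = 8.02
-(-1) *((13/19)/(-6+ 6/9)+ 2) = 569/304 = 1.87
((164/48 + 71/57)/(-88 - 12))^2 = 1129969/519840000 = 0.00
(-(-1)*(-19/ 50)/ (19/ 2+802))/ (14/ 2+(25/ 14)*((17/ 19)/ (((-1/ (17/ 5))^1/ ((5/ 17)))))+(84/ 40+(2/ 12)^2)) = -30324/ 487627645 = -0.00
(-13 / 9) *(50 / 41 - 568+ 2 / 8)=1207843 / 1476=818.32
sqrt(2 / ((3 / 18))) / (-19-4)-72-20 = -92-2*sqrt(3) / 23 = -92.15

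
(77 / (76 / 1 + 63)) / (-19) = -77 / 2641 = -0.03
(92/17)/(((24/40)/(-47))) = -21620/51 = -423.92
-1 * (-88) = 88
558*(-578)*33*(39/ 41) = -415088388/ 41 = -10124107.02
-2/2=-1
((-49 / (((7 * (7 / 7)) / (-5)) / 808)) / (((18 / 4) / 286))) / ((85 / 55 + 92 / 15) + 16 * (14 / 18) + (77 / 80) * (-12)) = 20335744 / 97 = 209646.85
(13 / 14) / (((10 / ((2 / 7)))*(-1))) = -13 / 490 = -0.03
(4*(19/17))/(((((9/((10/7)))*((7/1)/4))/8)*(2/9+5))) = 24320/39151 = 0.62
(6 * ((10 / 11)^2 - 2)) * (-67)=57084 / 121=471.77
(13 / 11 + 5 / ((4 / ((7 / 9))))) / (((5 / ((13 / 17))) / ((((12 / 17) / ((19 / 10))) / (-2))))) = -11089 / 181203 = -0.06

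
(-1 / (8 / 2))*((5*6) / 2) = -3.75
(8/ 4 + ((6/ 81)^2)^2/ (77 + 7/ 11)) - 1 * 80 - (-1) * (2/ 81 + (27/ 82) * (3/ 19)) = -27549760300445/ 353549628306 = -77.92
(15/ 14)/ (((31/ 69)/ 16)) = 8280/ 217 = 38.16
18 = 18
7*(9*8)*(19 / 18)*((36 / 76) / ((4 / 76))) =4788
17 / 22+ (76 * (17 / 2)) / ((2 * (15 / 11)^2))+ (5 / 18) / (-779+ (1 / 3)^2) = 1210836227 / 6939900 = 174.47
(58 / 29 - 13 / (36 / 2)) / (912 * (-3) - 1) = -1 / 2142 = -0.00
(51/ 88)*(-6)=-153/ 44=-3.48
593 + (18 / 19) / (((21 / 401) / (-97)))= -154513 / 133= -1161.75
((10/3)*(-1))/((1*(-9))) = 10/27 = 0.37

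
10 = 10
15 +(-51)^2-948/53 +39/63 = 2598.73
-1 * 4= -4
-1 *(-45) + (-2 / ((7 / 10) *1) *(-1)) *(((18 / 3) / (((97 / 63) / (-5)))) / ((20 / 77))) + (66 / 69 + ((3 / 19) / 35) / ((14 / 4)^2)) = -12240235213 / 72697135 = -168.37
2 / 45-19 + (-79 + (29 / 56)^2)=-13785643 / 141120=-97.69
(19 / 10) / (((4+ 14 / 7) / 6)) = 19 / 10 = 1.90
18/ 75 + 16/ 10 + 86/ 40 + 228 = 23199/ 100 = 231.99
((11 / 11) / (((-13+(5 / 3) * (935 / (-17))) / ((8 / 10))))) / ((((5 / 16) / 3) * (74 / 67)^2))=-323208 / 5373325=-0.06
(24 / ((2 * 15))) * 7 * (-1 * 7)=-196 / 5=-39.20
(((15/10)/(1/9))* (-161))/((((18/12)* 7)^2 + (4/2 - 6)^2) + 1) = -8694/509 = -17.08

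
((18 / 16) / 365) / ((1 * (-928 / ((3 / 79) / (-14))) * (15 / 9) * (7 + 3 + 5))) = 27 / 74924864000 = 0.00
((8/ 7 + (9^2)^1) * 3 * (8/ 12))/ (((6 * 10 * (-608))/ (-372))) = 3565/ 2128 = 1.68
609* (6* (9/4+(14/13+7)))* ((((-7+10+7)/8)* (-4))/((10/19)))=-18640881/52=-358478.48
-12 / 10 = -6 / 5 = -1.20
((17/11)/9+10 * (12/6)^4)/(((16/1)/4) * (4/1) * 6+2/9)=15857/9526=1.66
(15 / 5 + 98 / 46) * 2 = 236 / 23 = 10.26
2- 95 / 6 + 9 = -29 / 6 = -4.83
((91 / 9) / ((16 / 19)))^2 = 2989441 / 20736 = 144.17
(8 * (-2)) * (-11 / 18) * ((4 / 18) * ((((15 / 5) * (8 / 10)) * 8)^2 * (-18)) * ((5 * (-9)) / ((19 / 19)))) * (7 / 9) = 2523136 / 5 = 504627.20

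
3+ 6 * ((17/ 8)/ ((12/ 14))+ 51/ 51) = 191/ 8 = 23.88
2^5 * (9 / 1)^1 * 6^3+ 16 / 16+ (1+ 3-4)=62209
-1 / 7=-0.14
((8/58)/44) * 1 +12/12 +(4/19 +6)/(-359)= 2145078/2175899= 0.99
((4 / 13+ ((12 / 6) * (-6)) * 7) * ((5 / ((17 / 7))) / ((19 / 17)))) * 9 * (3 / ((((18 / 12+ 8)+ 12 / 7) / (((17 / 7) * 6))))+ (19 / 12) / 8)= -220393950 / 38779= -5683.33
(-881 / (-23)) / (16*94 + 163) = 881 / 38341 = 0.02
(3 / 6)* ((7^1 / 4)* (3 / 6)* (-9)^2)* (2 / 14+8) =4617 / 16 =288.56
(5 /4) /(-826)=-5 /3304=-0.00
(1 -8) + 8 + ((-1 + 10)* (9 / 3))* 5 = 136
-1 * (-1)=1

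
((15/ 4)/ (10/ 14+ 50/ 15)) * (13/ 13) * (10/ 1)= 315/ 34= 9.26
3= 3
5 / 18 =0.28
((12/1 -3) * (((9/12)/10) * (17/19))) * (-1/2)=-459/1520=-0.30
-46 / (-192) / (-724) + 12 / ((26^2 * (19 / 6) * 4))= 238915 / 223177344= 0.00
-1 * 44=-44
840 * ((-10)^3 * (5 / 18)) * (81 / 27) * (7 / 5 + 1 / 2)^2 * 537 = -1356999000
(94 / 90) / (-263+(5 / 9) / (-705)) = -6627 / 1668740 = -0.00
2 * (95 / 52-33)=-1621 / 26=-62.35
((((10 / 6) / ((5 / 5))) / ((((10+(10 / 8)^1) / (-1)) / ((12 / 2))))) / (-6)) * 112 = 16.59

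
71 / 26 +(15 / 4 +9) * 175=2233.98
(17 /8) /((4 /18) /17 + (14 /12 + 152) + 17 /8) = 2601 /190093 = 0.01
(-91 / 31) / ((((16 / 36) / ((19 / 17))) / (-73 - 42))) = 1789515 / 2108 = 848.92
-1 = -1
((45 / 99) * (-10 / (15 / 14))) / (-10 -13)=140 / 759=0.18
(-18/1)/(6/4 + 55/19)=-684/167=-4.10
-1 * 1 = -1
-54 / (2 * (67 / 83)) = -2241 / 67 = -33.45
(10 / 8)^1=5 / 4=1.25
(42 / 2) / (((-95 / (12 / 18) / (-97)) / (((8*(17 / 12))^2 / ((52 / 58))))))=22762796 / 11115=2047.93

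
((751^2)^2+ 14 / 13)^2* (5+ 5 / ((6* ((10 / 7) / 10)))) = 28500662167492801799761215 / 26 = 1096179314134338530760047.00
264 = 264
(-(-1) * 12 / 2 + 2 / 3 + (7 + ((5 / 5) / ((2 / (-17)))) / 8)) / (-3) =-605 / 144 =-4.20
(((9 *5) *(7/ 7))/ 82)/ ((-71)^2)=45/ 413362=0.00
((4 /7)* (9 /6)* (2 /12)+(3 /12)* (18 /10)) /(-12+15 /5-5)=-83 /1960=-0.04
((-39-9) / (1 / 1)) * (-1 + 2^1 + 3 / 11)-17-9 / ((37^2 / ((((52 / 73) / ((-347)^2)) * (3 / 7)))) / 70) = -10336617080587 / 132366456563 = -78.09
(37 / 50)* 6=111 / 25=4.44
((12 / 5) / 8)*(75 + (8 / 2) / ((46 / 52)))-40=-3713 / 230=-16.14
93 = 93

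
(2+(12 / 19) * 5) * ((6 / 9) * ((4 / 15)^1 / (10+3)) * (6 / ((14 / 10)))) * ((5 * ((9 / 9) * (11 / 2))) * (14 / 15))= 17248 / 2223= 7.76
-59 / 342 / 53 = -59 / 18126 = -0.00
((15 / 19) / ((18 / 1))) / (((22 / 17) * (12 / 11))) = 85 / 2736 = 0.03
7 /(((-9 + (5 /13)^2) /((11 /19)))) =-1183 /2584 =-0.46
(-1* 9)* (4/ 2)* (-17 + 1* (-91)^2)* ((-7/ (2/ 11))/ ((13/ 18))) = 103085136/ 13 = 7929625.85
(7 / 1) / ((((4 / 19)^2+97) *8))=2527 / 280264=0.01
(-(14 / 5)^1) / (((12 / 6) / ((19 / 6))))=-133 / 30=-4.43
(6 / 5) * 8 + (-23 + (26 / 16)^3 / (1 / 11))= 86531 / 2560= 33.80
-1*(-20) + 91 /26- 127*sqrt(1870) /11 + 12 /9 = -474.43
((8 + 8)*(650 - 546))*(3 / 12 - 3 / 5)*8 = -23296 / 5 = -4659.20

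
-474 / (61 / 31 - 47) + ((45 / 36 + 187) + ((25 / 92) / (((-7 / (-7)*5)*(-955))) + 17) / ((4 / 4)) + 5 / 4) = 1330938075 / 6132628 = 217.03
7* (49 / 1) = 343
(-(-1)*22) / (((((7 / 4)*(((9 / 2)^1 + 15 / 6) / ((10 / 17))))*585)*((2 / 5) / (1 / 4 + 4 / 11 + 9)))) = 470 / 10829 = 0.04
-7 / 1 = -7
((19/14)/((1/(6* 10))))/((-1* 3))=-190/7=-27.14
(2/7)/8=1/28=0.04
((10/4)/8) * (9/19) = 0.15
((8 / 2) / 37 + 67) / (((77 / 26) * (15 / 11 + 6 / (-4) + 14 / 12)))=96837 / 4403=21.99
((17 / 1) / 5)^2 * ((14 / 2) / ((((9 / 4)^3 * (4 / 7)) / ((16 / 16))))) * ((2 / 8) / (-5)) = -56644 / 91125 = -0.62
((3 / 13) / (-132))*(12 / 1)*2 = -0.04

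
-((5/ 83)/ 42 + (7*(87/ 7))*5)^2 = -2299514452225/ 12152196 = -189226.25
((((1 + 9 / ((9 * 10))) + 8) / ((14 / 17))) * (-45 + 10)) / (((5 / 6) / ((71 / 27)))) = -109837 / 90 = -1220.41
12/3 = 4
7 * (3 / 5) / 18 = 7 / 30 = 0.23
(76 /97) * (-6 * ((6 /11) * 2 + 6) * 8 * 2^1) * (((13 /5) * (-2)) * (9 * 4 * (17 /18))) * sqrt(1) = 503073792 /5335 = 94296.87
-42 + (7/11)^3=-55559/1331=-41.74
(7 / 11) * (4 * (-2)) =-56 / 11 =-5.09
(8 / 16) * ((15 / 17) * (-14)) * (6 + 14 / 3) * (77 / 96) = -2695 / 51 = -52.84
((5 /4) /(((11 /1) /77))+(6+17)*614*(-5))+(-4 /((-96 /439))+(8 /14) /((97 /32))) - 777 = -1162878809 /16296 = -71359.77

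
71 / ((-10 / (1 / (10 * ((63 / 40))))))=-142 / 315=-0.45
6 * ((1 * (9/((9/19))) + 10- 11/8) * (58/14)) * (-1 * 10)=-96135/14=-6866.79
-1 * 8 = -8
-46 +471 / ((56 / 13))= 3547 / 56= 63.34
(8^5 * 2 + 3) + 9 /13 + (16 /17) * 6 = 14485520 /221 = 65545.34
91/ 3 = 30.33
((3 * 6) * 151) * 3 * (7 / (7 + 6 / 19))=1084482 / 139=7802.03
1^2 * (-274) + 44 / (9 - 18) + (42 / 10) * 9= -241.09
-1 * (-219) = 219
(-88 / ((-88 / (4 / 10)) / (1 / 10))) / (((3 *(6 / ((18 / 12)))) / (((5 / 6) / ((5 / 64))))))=8 / 225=0.04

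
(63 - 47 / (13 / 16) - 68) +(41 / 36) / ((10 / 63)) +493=227411 / 520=437.33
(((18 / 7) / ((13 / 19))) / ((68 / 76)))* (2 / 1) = 12996 / 1547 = 8.40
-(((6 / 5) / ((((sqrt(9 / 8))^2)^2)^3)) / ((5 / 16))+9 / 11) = -132132763 / 48715425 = -2.71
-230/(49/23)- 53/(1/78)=-207856/49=-4241.96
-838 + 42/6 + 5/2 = -1657/2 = -828.50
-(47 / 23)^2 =-2209 / 529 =-4.18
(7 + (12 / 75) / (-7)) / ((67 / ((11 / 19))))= 13431 / 222775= 0.06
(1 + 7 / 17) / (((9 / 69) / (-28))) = -5152 / 17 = -303.06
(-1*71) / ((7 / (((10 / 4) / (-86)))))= 355 / 1204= 0.29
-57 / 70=-0.81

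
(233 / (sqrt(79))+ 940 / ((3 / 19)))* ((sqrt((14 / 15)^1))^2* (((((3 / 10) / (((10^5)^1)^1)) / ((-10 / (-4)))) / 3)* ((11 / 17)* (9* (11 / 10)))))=592053* sqrt(79) / 83937500000+ 756371 / 53125000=0.01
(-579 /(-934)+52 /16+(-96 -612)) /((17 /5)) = -6576575 /31756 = -207.10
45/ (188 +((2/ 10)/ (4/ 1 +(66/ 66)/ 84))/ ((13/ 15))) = 39429/ 164776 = 0.24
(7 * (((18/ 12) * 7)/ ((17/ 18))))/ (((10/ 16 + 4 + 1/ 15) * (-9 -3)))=-13230/ 9571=-1.38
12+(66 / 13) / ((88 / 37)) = 14.13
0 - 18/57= -6/19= -0.32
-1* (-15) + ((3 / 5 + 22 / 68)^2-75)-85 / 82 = -71311641 / 1184900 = -60.18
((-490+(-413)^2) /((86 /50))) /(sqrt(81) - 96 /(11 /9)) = -3118115 /2193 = -1421.85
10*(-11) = -110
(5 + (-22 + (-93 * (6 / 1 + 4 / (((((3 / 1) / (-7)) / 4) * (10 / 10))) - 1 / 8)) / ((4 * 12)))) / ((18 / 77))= 1299529 / 6912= 188.01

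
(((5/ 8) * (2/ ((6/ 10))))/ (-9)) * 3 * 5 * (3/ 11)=-125/ 132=-0.95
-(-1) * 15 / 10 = 3 / 2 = 1.50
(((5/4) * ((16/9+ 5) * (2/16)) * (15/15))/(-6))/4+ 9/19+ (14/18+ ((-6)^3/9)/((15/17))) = -25.99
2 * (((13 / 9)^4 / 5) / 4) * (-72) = -114244 / 3645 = -31.34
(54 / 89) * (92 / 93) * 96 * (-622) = -98883072 / 2759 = -35840.19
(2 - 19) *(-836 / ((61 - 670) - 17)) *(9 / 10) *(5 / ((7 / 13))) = -415701 / 2191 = -189.73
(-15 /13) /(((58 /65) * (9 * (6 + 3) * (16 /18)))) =-25 /1392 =-0.02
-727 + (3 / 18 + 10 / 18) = -13073 / 18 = -726.28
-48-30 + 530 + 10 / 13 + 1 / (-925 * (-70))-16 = 367650513 / 841750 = 436.77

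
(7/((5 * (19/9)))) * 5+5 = 158/19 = 8.32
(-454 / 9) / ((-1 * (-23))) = -454 / 207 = -2.19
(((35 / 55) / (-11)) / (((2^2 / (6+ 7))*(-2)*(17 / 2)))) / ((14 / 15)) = 195 / 16456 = 0.01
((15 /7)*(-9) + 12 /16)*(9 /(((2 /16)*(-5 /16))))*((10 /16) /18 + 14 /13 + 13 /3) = 23253.48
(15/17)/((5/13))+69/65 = 3708/1105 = 3.36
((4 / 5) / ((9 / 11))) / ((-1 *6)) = -22 / 135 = -0.16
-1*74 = -74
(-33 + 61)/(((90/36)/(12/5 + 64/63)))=8608/225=38.26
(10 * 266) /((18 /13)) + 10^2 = 18190 /9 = 2021.11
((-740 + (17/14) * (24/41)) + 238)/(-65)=28774/3731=7.71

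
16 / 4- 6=-2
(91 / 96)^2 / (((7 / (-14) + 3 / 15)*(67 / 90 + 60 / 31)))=-6417775 / 5742336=-1.12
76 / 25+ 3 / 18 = 481 / 150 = 3.21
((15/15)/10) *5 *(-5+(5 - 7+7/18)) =-119/36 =-3.31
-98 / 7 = -14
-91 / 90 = -1.01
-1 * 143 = -143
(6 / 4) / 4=3 / 8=0.38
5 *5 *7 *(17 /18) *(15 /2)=14875 /12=1239.58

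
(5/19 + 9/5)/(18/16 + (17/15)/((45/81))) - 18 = -208646/12027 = -17.35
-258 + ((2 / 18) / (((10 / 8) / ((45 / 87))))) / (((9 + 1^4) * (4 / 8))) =-112226 / 435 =-257.99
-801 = -801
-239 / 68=-3.51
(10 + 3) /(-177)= -13 /177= -0.07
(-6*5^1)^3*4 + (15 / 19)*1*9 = -107992.89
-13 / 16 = -0.81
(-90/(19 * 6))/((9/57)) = -5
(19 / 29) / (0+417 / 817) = 15523 / 12093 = 1.28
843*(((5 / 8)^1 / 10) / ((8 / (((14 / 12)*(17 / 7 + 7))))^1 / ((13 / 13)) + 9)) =9273 / 1712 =5.42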